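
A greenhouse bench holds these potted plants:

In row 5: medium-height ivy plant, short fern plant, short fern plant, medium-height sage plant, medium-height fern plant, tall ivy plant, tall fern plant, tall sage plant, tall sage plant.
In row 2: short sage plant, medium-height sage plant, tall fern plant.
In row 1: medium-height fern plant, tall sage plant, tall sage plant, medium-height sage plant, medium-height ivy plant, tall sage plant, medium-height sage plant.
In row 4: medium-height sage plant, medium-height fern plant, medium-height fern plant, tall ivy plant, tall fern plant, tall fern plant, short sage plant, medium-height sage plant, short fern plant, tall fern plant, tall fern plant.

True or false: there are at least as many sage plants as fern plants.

There are 13 sage plants.
There are 13 fern plants.
The claim requires 13 ≥ 13, which holds.

True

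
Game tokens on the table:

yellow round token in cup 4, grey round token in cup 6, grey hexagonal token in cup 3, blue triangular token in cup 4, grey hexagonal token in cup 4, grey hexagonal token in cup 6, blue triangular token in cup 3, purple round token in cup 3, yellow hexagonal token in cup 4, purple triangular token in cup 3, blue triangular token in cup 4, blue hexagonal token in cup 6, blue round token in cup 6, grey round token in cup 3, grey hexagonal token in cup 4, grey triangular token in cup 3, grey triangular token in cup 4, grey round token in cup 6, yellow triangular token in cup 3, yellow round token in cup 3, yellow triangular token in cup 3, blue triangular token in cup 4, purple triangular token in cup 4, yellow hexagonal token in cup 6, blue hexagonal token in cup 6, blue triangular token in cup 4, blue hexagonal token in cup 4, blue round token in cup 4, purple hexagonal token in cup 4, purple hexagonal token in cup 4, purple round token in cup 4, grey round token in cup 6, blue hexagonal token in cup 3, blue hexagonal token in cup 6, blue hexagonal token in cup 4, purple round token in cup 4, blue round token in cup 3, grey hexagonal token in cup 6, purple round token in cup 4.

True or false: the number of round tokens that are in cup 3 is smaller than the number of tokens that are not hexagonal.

True

round tokens in cup 3: 4.
tokens that are not hexagonal: 24.
The claim requires 4 < 24, which holds.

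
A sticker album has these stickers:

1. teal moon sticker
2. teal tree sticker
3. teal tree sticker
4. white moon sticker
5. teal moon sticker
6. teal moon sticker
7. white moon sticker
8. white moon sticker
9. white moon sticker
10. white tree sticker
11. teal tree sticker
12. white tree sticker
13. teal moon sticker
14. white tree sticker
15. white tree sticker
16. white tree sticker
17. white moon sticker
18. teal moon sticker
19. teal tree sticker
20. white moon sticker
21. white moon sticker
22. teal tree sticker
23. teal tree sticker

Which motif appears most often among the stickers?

Counts by motif: moon 12, tree 11.
The maximum is 12, held uniquely by moon.

moon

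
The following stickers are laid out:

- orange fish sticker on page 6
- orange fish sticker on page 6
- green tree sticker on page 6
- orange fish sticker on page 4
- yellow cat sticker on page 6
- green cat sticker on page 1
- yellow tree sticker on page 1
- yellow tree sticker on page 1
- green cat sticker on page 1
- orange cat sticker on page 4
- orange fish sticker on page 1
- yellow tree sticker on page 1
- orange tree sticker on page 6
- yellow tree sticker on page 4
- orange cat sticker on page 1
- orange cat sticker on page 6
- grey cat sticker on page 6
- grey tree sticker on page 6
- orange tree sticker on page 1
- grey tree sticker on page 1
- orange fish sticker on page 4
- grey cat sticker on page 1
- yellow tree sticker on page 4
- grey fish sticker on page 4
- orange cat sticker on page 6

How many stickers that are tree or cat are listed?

cat: 9; tree: 10; together 9 + 10 = 19.

19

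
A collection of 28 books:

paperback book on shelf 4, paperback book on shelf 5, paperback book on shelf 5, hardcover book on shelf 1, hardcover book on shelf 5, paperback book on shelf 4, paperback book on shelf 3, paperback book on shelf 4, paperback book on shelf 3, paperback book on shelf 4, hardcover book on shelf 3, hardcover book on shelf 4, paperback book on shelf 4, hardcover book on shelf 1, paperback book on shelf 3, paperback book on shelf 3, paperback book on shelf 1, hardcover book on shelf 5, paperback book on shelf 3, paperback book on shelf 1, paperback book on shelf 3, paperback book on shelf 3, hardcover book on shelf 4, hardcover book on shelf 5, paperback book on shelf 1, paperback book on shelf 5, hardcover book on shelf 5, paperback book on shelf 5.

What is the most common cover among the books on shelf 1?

Counts by cover (restricted to books on shelf 1): paperback 3, hardcover 2.
The maximum is 3, held uniquely by paperback.

paperback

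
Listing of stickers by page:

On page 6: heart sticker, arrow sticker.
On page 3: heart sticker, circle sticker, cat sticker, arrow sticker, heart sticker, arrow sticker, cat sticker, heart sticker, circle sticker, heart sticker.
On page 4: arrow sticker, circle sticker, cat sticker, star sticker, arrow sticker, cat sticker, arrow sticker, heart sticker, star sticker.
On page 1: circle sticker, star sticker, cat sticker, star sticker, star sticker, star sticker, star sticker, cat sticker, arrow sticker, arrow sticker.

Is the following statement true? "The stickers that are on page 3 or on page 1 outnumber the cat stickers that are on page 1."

True

stickers on page 3 or on page 1: 20.
cat stickers on page 1: 2.
The claim requires 20 > 2, which holds.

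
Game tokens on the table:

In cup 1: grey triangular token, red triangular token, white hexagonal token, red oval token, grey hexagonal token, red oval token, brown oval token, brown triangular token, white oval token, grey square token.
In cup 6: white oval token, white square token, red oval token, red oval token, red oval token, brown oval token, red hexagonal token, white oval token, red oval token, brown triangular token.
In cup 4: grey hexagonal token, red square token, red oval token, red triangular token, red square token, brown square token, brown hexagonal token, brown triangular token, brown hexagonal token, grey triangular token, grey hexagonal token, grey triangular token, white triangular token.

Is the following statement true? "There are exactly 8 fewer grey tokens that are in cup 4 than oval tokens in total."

True

grey tokens in cup 4: 4.
oval tokens: 12.
The claim requires 12 − 4 (= 8) to equal 8, which holds.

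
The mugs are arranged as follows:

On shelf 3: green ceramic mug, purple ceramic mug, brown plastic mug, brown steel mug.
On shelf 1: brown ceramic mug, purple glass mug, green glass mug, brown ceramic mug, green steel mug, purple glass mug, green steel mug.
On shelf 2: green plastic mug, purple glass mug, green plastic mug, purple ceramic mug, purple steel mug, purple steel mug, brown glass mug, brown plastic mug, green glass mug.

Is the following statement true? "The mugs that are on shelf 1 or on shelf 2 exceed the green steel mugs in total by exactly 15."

False

mugs on shelf 1 or on shelf 2: 16.
green steel mugs: 2.
The claim requires 16 − 2 (= 14) to equal 15, which does not hold.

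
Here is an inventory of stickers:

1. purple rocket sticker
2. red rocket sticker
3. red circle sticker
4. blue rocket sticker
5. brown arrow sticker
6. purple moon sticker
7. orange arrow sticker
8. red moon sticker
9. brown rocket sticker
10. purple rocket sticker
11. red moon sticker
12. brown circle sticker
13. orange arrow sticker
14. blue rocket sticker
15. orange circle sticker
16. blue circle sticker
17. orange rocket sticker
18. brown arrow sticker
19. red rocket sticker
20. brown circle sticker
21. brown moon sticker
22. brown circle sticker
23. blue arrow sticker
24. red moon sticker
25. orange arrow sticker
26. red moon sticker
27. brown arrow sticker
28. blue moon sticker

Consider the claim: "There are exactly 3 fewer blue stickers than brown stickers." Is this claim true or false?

|blue stickers| = 5.
|brown stickers| = 8.
The claim requires 8 − 5 (= 3) to equal 3, which holds.

True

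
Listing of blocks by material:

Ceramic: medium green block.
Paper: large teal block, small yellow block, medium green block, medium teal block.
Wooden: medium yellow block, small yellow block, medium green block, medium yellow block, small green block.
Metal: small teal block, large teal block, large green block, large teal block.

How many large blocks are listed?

4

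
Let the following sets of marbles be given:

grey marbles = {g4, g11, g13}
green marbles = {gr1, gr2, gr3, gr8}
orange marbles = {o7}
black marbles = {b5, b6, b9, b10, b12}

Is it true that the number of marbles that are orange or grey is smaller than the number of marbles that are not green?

|marbles that are orange or grey| = 4.
|marbles that are not green| = 9.
The claim requires 4 < 9, which holds.

True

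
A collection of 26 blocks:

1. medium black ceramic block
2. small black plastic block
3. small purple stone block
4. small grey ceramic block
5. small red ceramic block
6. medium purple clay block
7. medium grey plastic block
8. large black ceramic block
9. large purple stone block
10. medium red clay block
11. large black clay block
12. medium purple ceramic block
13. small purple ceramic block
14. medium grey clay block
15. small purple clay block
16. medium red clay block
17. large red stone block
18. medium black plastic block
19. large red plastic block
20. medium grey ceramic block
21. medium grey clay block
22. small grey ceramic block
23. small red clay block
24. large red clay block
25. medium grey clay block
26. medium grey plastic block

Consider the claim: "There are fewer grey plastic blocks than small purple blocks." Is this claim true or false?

grey plastic blocks: 2.
small purple blocks: 3.
The claim requires 2 < 3, which holds.

True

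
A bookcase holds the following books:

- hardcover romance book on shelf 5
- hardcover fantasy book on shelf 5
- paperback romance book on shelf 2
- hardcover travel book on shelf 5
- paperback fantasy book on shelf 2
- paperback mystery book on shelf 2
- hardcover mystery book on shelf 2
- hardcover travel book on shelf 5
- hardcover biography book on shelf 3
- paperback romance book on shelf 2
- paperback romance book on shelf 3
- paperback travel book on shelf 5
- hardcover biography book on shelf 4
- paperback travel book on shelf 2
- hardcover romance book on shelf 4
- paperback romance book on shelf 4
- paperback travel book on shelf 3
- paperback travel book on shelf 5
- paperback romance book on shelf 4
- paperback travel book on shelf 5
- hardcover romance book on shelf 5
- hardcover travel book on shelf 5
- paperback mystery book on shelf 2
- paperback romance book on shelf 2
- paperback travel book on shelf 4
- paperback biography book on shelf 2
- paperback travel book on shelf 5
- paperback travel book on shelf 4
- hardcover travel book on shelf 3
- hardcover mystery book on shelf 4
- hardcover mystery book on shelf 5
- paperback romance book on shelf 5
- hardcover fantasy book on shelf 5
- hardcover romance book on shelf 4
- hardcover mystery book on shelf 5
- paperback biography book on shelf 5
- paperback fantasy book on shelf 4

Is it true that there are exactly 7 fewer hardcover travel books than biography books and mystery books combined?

hardcover travel books: 4.
biography books: 4; mystery books: 6; combined: 4 + 6 = 10.
The claim requires 10 − 4 (= 6) to equal 7, which does not hold.

False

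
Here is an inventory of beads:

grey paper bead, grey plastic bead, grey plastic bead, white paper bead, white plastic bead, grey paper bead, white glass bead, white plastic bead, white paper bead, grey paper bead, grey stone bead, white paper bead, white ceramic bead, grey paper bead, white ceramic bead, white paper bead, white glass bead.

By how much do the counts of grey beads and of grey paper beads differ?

grey beads: 7. grey paper beads: 4.
|7 − 4| = 7 − 4 = 3.

3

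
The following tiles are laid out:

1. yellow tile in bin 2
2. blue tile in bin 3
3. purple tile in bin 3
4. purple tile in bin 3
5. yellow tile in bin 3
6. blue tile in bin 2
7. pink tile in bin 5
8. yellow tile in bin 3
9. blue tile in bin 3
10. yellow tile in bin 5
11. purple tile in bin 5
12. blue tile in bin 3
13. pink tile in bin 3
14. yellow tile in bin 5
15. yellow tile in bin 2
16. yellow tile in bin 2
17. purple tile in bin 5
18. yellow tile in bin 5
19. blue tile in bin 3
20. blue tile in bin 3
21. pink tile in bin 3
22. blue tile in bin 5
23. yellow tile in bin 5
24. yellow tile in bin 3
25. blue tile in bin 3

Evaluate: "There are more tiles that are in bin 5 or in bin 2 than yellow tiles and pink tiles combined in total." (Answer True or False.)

|tiles in bin 5 or in bin 2| = 12.
yellow tiles: 10; pink tiles: 3; combined: 10 + 3 = 13.
The claim requires 12 > 13, which does not hold.

False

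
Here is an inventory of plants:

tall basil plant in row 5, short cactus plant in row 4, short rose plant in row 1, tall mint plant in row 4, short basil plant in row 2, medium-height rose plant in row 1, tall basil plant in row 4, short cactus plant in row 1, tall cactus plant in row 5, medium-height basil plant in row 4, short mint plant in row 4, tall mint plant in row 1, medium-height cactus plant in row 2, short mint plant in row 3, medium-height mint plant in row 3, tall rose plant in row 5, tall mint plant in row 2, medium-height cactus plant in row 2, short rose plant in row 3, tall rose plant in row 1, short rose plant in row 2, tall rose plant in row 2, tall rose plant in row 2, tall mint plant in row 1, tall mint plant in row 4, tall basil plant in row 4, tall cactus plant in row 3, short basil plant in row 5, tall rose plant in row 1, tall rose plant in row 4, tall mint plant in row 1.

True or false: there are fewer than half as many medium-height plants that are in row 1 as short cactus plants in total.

There is 1 medium-height plant in row 1.
There are 2 short cactus plants.
The claim requires 2 × 1 = 2 < 2, which does not hold.

False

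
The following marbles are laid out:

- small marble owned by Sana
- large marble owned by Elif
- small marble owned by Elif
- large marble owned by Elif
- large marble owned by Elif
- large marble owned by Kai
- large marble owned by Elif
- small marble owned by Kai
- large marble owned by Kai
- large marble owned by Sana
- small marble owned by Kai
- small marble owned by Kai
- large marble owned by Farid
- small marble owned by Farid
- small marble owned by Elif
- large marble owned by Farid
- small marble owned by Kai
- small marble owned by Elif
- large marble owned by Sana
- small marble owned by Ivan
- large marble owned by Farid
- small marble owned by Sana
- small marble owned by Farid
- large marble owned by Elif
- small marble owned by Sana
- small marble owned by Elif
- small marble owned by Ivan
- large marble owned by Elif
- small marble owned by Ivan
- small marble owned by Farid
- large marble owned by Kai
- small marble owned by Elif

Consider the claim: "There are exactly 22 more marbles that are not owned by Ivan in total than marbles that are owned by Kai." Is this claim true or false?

True

marbles that are not owned by Ivan: 29.
marbles owned by Kai: 7.
The claim requires 29 − 7 (= 22) to equal 22, which holds.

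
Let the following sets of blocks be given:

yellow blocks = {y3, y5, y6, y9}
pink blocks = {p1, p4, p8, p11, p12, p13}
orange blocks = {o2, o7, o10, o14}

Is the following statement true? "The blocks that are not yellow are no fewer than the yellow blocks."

True

|blocks that are not yellow| = 10.
|yellow blocks| = 4.
The claim requires 10 ≥ 4, which holds.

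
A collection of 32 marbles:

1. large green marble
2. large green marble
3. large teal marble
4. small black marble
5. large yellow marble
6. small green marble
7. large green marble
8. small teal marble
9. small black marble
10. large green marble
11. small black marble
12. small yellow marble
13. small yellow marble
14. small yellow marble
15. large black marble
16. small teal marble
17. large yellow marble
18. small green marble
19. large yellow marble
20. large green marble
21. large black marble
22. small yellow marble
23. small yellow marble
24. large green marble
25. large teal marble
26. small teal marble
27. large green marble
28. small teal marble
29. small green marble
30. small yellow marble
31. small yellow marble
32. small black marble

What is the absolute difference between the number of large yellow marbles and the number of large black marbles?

large yellow marbles: 3. large black marbles: 2.
|3 − 2| = 3 − 2 = 1.

1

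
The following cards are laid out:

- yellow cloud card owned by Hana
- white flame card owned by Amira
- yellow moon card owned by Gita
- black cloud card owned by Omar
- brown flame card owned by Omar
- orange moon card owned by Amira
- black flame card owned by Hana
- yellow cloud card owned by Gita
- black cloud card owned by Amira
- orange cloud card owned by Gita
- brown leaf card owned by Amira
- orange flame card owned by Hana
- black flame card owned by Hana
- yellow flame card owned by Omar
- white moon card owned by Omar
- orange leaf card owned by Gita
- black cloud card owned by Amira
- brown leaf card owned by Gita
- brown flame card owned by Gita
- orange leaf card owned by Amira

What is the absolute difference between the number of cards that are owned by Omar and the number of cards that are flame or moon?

6

cards owned by Omar: 4. cards that are flame or moon: 10.
|4 − 10| = 10 − 4 = 6.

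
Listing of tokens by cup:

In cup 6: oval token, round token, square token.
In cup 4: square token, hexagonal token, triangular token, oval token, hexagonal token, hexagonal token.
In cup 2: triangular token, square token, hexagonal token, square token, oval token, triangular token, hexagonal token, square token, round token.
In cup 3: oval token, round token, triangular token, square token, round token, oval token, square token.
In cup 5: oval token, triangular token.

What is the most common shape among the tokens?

square

Counts by shape: square 7, oval 6, hexagonal 5, triangular 5, round 4.
The maximum is 7, held uniquely by square.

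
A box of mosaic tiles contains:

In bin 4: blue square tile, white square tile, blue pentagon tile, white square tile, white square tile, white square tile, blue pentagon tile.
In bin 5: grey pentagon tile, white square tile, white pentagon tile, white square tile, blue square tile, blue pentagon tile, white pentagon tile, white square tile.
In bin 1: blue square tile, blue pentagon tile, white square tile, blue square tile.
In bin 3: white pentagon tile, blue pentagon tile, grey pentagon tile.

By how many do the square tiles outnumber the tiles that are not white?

square tiles: 12.
tiles that are not white: 11.
12 − 11 = 1.

1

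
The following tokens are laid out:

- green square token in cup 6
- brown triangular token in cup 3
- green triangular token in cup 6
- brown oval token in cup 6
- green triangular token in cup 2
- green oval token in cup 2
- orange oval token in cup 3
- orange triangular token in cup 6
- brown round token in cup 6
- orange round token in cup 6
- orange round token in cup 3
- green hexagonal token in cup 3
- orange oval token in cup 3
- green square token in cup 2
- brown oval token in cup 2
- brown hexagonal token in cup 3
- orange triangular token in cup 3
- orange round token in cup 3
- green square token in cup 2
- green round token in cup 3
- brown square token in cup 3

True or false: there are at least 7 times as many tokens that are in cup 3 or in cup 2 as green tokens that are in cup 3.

True

|tokens in cup 3 or in cup 2| = 15.
|green tokens in cup 3| = 2.
The claim requires 15 ≥ 7 × 2 = 14, which holds.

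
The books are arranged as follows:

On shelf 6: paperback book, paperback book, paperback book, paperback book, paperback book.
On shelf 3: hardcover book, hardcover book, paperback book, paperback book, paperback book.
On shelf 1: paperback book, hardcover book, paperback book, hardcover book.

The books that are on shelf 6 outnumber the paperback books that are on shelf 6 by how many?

books on shelf 6: 5.
paperback books on shelf 6: 5.
5 − 5 = 0.

0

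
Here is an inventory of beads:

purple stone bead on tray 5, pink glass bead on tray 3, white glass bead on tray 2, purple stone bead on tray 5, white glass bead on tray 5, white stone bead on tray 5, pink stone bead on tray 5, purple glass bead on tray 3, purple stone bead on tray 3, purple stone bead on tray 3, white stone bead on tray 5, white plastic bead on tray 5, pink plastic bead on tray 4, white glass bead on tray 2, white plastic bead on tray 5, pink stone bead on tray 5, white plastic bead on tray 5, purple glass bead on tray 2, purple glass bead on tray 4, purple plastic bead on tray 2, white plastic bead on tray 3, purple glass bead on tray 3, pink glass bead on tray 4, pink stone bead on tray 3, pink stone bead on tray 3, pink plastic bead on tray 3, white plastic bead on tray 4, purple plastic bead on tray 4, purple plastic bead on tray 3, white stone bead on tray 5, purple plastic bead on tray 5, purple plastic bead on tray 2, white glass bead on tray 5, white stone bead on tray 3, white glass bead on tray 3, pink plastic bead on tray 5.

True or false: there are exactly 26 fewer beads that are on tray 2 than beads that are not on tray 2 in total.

True

|beads on tray 2| = 5.
|beads that are not on tray 2| = 31.
The claim requires 31 − 5 (= 26) to equal 26, which holds.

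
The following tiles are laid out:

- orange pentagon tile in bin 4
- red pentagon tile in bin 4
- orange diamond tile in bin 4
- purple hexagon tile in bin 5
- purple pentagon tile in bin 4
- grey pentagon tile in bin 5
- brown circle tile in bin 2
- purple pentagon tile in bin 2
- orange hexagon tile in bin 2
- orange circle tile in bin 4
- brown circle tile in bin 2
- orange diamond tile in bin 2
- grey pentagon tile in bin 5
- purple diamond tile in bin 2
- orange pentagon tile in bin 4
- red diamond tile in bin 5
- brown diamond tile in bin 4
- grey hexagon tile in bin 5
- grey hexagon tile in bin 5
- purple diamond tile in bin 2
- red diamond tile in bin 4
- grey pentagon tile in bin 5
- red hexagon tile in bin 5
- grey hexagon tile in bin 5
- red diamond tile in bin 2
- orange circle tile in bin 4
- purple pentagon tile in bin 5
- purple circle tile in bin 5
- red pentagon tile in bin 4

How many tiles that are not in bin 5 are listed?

18

Total tiles: 29; with the excluded value: 11; remaining 29 − 11 = 18.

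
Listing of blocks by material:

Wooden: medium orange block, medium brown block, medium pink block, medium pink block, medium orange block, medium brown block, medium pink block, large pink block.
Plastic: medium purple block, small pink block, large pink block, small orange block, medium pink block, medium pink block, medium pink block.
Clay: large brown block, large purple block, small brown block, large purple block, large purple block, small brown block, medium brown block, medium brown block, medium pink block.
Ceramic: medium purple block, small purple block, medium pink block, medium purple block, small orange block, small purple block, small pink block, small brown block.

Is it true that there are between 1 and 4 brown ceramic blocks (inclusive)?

There is 1 brown ceramic block.
The claim requires 1 ≤ 1 ≤ 4, which holds.

True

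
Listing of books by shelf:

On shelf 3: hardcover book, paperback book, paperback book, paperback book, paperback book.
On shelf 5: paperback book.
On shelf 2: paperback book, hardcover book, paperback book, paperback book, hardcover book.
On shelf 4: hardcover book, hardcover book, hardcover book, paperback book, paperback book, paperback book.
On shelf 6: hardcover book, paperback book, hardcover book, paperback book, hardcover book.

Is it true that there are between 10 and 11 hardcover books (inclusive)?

False

|hardcover books| = 9.
The claim requires 10 ≤ 9 ≤ 11, which does not hold.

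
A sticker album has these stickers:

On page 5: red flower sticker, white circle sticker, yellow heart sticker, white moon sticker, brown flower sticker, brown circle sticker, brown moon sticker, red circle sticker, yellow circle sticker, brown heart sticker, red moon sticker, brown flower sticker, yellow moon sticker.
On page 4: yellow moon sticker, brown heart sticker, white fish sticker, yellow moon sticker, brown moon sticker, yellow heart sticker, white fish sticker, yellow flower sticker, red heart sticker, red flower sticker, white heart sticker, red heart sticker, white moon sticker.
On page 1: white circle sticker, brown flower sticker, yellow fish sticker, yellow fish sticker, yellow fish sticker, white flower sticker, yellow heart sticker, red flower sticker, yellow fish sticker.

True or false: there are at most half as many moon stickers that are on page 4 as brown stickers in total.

True

moon stickers on page 4: 4.
brown stickers: 8.
The claim requires 2 × 4 = 8 ≤ 8, which holds.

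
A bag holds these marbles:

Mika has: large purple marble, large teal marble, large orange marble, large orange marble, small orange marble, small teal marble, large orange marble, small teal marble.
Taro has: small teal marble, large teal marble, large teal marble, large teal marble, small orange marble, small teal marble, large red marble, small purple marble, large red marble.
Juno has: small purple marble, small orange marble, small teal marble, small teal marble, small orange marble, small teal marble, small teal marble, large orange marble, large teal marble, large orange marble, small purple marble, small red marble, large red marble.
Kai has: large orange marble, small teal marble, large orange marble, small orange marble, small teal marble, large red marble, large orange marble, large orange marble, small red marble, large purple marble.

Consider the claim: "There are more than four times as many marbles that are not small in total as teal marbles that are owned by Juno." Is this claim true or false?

marbles that are not small: 20.
teal marbles owned by Juno: 5.
The claim requires 20 > 4 × 5 = 20, which does not hold.

False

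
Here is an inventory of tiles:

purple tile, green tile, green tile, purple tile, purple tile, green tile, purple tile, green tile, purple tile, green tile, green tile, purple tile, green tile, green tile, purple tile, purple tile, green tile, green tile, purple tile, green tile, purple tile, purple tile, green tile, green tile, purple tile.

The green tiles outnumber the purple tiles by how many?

green tiles: 13.
purple tiles: 12.
13 − 12 = 1.

1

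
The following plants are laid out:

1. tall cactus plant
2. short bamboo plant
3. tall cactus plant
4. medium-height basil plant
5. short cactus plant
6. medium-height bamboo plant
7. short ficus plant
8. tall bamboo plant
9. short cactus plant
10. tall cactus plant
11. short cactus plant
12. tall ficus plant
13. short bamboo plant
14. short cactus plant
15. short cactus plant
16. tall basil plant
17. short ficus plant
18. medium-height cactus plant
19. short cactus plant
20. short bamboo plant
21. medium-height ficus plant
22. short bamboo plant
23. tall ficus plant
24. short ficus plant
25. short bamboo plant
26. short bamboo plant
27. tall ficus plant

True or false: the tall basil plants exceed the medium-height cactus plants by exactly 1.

False

|tall basil plants| = 1.
|medium-height cactus plants| = 1.
The claim requires 1 − 1 (= 0) to equal 1, which does not hold.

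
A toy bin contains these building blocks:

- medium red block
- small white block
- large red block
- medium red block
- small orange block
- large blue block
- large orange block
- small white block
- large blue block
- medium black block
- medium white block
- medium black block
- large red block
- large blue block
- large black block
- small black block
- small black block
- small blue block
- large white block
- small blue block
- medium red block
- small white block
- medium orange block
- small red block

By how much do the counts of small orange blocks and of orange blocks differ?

small orange blocks: 1. orange blocks: 3.
|1 − 3| = 3 − 1 = 2.

2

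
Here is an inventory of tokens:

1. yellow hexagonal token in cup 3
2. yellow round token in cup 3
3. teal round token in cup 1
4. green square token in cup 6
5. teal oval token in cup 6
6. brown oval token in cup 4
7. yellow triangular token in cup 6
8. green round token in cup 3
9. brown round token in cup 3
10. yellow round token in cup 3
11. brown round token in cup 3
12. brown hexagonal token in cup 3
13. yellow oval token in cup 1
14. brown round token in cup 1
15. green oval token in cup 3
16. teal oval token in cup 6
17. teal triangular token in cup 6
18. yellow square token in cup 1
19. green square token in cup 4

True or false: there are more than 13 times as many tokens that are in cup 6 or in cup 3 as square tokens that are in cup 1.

There are 13 tokens in cup 6 or in cup 3.
There is 1 square token in cup 1.
The claim requires 13 > 13 × 1 = 13, which does not hold.

False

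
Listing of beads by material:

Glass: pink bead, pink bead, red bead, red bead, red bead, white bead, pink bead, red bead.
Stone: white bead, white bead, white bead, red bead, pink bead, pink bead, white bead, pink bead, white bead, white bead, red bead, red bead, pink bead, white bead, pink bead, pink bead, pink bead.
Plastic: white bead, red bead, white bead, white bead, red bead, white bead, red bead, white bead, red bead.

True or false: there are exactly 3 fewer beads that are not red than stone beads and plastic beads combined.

True

There are 23 beads that are not red.
stone beads: 17; plastic beads: 9; combined: 17 + 9 = 26.
The claim requires 26 − 23 (= 3) to equal 3, which holds.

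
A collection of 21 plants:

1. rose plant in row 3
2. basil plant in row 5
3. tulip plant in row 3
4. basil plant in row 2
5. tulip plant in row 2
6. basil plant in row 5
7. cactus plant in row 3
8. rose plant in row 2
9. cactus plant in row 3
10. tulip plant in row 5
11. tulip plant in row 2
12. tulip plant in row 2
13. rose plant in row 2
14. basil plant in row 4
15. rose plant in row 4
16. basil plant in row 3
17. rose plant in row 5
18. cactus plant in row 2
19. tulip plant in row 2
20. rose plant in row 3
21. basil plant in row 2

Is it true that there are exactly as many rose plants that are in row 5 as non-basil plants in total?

False

There is 1 rose plant in row 5.
There are 15 non-basil plants.
The claim requires 1 = 15, which does not hold.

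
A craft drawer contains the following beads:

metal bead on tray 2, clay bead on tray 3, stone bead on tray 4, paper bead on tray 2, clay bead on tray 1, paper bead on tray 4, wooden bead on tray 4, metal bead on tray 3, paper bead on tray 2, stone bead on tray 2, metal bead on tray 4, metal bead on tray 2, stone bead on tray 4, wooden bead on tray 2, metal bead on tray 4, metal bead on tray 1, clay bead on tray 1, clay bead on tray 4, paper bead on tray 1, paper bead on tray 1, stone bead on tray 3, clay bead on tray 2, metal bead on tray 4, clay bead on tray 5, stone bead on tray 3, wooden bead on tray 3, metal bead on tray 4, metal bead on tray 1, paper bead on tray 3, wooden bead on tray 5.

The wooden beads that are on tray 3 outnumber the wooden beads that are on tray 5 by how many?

0

wooden beads on tray 3: 1.
wooden beads on tray 5: 1.
1 − 1 = 0.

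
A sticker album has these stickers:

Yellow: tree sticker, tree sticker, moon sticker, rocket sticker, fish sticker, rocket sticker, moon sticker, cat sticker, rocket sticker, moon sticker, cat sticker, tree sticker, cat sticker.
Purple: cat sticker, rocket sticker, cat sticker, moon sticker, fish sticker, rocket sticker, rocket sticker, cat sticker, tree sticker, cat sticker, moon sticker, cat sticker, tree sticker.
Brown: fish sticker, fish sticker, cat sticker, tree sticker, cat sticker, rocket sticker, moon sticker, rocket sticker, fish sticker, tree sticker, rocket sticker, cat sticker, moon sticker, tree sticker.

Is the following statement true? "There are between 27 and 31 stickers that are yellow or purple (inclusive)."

stickers that are yellow or purple: 26.
The claim requires 27 ≤ 26 ≤ 31, which does not hold.

False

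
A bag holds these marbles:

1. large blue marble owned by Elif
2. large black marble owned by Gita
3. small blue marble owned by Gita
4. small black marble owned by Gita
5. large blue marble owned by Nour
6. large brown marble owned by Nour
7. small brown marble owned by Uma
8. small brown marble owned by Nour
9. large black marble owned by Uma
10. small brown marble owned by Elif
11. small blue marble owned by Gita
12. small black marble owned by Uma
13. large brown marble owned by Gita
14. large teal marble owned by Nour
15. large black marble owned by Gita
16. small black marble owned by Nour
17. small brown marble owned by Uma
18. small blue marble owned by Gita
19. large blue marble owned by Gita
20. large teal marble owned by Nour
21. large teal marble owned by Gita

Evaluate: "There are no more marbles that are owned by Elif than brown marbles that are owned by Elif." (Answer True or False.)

|marbles owned by Elif| = 2.
|brown marbles owned by Elif| = 1.
The claim requires 2 ≤ 1, which does not hold.

False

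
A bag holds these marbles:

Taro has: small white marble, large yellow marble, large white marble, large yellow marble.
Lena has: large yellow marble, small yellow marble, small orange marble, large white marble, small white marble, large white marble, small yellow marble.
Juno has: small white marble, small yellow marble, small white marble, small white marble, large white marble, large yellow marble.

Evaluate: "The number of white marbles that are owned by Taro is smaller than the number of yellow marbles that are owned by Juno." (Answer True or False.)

False

|white marbles owned by Taro| = 2.
|yellow marbles owned by Juno| = 2.
The claim requires 2 < 2, which does not hold.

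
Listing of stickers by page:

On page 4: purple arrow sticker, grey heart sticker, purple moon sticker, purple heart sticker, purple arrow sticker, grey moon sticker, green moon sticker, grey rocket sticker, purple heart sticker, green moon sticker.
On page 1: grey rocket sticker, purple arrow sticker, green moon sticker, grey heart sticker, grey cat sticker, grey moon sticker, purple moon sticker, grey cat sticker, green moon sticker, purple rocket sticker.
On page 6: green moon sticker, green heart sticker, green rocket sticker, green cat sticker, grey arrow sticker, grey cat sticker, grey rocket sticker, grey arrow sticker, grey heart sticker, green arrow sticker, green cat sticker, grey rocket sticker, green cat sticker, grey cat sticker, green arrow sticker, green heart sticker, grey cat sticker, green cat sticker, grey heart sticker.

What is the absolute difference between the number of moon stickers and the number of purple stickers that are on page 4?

4

moon stickers: 9. purple stickers on page 4: 5.
|9 − 5| = 9 − 5 = 4.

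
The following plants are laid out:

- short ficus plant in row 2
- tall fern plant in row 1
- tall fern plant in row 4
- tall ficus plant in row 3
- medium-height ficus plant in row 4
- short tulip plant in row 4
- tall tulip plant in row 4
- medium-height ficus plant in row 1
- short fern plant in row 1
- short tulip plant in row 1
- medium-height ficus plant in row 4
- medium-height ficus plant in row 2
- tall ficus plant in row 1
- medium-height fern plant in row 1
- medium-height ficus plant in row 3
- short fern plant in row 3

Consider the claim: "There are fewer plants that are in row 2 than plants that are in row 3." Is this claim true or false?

There are 2 plants in row 2.
There are 3 plants in row 3.
The claim requires 2 < 3, which holds.

True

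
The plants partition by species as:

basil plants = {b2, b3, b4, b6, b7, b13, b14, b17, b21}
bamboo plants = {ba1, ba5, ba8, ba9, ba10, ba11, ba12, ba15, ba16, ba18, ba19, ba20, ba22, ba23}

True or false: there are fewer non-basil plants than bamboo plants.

False

non-basil plants: 14.
bamboo plants: 14.
The claim requires 14 < 14, which does not hold.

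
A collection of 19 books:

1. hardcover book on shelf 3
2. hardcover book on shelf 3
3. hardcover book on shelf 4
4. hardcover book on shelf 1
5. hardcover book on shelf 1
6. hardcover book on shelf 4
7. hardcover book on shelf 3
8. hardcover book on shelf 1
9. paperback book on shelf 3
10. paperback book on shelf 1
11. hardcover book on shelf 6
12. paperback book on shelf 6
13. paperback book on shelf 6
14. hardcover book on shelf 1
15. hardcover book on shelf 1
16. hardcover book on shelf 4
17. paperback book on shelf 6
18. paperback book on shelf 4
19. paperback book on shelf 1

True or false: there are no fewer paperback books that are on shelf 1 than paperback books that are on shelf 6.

False

|paperback books on shelf 1| = 2.
|paperback books on shelf 6| = 3.
The claim requires 2 ≥ 3, which does not hold.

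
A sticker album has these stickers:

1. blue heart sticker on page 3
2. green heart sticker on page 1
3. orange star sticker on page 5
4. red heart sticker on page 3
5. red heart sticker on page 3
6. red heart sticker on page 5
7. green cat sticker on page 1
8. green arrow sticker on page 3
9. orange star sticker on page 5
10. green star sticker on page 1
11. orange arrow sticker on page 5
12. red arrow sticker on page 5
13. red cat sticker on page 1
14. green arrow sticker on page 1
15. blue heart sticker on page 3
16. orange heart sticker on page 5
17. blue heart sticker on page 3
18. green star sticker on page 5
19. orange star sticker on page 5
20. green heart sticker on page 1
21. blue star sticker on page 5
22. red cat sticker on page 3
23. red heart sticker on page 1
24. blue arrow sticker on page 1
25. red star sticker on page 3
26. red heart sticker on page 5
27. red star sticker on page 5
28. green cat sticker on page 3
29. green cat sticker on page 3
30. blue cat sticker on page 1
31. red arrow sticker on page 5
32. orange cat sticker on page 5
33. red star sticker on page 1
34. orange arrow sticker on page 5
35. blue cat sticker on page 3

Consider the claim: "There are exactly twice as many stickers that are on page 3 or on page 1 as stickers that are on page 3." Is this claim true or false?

|stickers on page 3 or on page 1| = 21.
|stickers on page 3| = 11.
The claim requires 21 = 2 × 11 = 22, which does not hold.

False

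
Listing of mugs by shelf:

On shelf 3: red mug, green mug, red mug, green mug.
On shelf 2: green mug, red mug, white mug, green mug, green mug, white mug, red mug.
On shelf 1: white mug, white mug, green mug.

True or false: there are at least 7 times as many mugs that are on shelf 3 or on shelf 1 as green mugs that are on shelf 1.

True

|mugs on shelf 3 or on shelf 1| = 7.
|green mugs on shelf 1| = 1.
The claim requires 7 ≥ 7 × 1 = 7, which holds.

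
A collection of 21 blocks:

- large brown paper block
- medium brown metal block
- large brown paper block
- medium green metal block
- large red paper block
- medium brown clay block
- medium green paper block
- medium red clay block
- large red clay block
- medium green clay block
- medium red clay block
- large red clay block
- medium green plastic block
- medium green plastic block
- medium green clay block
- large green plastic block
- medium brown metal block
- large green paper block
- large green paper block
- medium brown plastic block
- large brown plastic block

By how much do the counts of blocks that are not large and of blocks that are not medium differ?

blocks that are not large: 12. blocks that are not medium: 9.
|12 − 9| = 12 − 9 = 3.

3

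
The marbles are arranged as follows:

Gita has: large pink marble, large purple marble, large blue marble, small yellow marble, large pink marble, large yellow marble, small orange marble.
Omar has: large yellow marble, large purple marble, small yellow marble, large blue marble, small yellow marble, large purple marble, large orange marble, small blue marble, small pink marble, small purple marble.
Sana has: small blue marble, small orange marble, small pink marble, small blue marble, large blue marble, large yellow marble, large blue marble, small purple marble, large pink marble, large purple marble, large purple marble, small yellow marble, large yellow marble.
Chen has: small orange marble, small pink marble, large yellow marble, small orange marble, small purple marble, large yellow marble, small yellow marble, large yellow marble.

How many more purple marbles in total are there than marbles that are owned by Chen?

0

purple marbles: 8.
marbles owned by Chen: 8.
8 − 8 = 0.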